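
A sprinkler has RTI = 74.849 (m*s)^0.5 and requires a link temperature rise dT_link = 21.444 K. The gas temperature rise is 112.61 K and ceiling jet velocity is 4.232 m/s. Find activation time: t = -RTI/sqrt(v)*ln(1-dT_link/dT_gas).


dT_link/dT_gas = 0.19043
ln(1 - 0.19043) = -0.21125
t = -74.849 / sqrt(4.232) * -0.21125 = 7.6861 s

7.6861 s


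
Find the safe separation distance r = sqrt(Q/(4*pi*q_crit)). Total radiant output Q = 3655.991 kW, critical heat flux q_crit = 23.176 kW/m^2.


4*pi*q_crit = 291.24
Q/(4*pi*q_crit) = 12.553
r = sqrt(12.553) = 3.5431 m

3.5431 m


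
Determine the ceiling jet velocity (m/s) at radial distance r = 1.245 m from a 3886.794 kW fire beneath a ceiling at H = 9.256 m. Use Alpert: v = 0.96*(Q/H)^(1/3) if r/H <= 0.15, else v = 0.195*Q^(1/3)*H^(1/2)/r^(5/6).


r/H = 1.245 / 9.256 = 0.13451
r/H <= 0.15, so v = 0.96*(Q/H)^(1/3)
Q/H = 419.92
(Q/H)^(1/3) = 7.4884
v = 0.96 * 7.4884 = 7.1889 m/s

7.1889 m/s


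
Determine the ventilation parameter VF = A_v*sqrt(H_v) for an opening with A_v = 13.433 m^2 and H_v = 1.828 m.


sqrt(H_v) = 1.3520
VF = 13.433 * 1.3520 = 18.162 m^(5/2)

18.162 m^(5/2)


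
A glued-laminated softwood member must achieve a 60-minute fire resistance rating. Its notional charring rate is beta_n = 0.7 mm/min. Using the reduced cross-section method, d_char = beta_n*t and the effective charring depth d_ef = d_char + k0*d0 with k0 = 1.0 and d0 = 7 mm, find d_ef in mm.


d_char = 0.7 * 60 = 42 mm
d_ef = 42 + 1.0*7 = 49 mm

49 mm


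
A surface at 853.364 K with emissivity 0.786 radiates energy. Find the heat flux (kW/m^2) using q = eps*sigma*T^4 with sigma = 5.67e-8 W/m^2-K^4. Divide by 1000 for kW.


T^4 = 5.3032e+11
q = 0.786 * 5.67e-8 * 5.3032e+11 / 1000 = 23.634 kW/m^2

23.634 kW/m^2


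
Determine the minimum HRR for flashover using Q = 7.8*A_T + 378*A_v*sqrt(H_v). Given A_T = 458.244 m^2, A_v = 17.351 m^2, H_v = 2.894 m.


7.8*A_T = 3574.3
sqrt(H_v) = 1.7012
378*A_v*sqrt(H_v) = 11157
Q = 3574.3 + 11157 = 14732 kW

14732 kW


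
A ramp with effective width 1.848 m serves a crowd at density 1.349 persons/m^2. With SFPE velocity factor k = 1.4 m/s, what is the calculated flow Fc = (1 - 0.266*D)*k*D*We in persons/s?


1 - 0.266*D = 1 - 0.266*1.349 = 0.64117
Fs = 0.64117 * 1.4 * 1.349 = 1.2109 persons/(s*m)
Fc = 1.2109 * 1.848 = 2.2378 persons/s

2.2378 persons/s


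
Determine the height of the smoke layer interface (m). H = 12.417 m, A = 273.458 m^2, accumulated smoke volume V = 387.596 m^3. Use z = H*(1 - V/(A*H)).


V/(A*H) = 0.11415
1 - 0.11415 = 0.88585
z = 12.417 * 0.88585 = 11.000 m

11.000 m


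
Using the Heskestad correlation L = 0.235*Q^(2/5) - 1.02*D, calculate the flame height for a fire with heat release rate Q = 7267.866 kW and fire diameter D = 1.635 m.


Q^(2/5) = 35.040
0.235 * Q^(2/5) = 8.2344
1.02 * D = 1.6677
L = 6.5667 m

6.5667 m


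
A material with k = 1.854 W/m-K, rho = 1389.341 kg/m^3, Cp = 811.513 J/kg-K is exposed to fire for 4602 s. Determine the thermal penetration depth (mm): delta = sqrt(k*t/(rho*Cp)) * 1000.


alpha = 1.854 / (1389.341 * 811.513) = 1.6444e-06 m^2/s
alpha * t = 0.0075675
delta = sqrt(0.0075675) * 1000 = 86.991 mm

86.991 mm


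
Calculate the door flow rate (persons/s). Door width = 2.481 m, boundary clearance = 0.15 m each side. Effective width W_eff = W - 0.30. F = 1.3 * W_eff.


W_eff = 2.481 - 0.30 = 2.181 m
F = 1.3 * 2.181 = 2.8353 persons/s

2.8353 persons/s


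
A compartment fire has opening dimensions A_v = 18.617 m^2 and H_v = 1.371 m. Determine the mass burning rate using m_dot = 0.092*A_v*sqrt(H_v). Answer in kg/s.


sqrt(H_v) = 1.1709
m_dot = 0.092 * 18.617 * 1.1709 = 2.0055 kg/s

2.0055 kg/s


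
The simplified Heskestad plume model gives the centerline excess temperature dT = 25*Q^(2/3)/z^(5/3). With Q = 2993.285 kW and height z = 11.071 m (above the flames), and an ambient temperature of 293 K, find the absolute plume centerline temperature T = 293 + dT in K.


Q^(2/3) = 207.70
z^(5/3) = 54.994
dT = 25 * 207.70 / 54.994 = 94.419 K
T = 293 + 94.419 = 387.42 K

387.42 K


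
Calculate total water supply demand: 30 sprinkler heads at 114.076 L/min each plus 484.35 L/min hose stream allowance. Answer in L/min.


Sprinkler demand = 30 * 114.076 = 3422.28 L/min
Total = 3422.28 + 484.35 = 3906.63 L/min

3906.63 L/min


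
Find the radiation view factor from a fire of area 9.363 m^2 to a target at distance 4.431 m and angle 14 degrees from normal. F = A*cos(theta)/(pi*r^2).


cos(14 deg) = 0.97030
pi*r^2 = 61.681
F = 9.363 * 0.97030 / 61.681 = 0.14729

0.14729


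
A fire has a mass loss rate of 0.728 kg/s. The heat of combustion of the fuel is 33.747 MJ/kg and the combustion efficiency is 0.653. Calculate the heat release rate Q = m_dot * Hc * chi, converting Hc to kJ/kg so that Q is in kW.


Hc = 33.747 MJ/kg = 33.747 * 1000 kJ/kg = 33747 kJ/kg
Q = 0.728 kg/s * 33747 kJ/kg * 0.653 = 16043 kW

16043 kW


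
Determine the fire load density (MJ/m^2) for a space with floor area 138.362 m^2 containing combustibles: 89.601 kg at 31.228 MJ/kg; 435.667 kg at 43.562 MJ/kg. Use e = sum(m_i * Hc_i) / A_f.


Total energy = 89.601*31.228 + 435.667*43.562
= 2798.060 + 18978.53
= 21776.59 MJ
e = 21776.59 / 138.362 = 157.39 MJ/m^2

157.39 MJ/m^2


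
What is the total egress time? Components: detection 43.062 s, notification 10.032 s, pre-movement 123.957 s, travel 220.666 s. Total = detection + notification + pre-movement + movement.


Total = 43.062 + 10.032 + 123.957 + 220.666 = 397.717 s

397.717 s


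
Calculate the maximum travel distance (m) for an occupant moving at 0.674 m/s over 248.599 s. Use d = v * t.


d = 0.674 * 248.599 = 167.56 m

167.56 m


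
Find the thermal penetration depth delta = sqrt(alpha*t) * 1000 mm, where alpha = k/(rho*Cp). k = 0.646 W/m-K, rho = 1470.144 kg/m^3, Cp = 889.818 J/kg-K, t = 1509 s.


alpha = 0.646 / (1470.144 * 889.818) = 4.9382e-07 m^2/s
alpha * t = 0.00074518
delta = sqrt(0.00074518) * 1000 = 27.298 mm

27.298 mm


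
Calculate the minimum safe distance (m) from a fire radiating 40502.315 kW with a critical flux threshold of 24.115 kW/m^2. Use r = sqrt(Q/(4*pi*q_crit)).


4*pi*q_crit = 303.04
Q/(4*pi*q_crit) = 133.65
r = sqrt(133.65) = 11.561 m

11.561 m


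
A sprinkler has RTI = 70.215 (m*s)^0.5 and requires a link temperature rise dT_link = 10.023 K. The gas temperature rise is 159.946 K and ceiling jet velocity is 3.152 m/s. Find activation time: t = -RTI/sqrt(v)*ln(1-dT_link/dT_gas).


dT_link/dT_gas = 0.062665
ln(1 - 0.062665) = -0.064714
t = -70.215 / sqrt(3.152) * -0.064714 = 2.5594 s

2.5594 s


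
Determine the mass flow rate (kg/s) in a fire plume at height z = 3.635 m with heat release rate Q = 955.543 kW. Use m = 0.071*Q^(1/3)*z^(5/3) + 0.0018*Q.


Q^(1/3) = 9.8496
z^(5/3) = 8.5936
First term = 0.071 * 9.8496 * 8.5936 = 6.0096
Second term = 0.0018 * 955.543 = 1.7200
m = 7.7296 kg/s

7.7296 kg/s


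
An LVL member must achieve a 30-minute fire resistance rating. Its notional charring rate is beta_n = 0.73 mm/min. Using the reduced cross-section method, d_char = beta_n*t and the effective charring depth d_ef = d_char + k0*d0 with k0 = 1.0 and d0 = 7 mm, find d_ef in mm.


d_char = 0.73 * 30 = 21.9 mm
d_ef = 21.9 + 1.0*7 = 28.9 mm

28.9 mm


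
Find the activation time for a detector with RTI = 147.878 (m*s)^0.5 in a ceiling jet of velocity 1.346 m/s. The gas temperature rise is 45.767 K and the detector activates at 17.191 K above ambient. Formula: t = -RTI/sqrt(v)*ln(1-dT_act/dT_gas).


dT_act/dT_gas = 0.37562
ln(1 - 0.37562) = -0.47100
t = -147.878 / sqrt(1.346) * -0.47100 = 60.034 s

60.034 s


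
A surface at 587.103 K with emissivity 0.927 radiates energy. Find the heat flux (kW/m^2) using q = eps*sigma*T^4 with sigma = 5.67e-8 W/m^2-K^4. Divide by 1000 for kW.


T^4 = 1.1881e+11
q = 0.927 * 5.67e-8 * 1.1881e+11 / 1000 = 6.2448 kW/m^2

6.2448 kW/m^2


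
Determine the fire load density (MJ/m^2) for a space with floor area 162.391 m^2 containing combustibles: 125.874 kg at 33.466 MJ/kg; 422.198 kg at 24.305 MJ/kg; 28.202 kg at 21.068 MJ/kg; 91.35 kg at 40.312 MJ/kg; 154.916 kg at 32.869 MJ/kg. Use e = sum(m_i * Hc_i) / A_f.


Total energy = 125.874*33.466 + 422.198*24.305 + 28.202*21.068 + 91.35*40.312 + 154.916*32.869
= 4212.499 + 10261.52 + 594.1597 + 3682.501 + 5091.934
= 23842.62 MJ
e = 23842.62 / 162.391 = 146.82 MJ/m^2

146.82 MJ/m^2


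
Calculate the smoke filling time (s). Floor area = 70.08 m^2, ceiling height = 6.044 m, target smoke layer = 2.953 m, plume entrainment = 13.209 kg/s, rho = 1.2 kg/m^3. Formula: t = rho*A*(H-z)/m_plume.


H - z = 3.091 m
t = 1.2 * 70.08 * 3.091 / 13.209 = 19.679 s

19.679 s


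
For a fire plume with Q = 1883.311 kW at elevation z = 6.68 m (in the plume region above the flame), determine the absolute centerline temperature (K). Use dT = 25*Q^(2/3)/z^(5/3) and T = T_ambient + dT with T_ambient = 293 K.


Q^(2/3) = 152.50
z^(5/3) = 23.693
dT = 25 * 152.50 / 23.693 = 160.91 K
T = 293 + 160.91 = 453.91 K

453.91 K


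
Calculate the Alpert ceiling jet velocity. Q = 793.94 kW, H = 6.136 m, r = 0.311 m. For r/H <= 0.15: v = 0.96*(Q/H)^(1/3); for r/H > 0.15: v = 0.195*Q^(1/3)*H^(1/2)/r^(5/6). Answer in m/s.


r/H = 0.311 / 6.136 = 0.050684
r/H <= 0.15, so v = 0.96*(Q/H)^(1/3)
Q/H = 129.39
(Q/H)^(1/3) = 5.0579
v = 0.96 * 5.0579 = 4.8556 m/s

4.8556 m/s


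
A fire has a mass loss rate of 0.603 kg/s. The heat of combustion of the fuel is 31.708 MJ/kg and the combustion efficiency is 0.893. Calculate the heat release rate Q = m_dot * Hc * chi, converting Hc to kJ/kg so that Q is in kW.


Hc = 31.708 MJ/kg = 31.708 * 1000 kJ/kg = 31708 kJ/kg
Q = 0.603 kg/s * 31708 kJ/kg * 0.893 = 17074 kW

17074 kW


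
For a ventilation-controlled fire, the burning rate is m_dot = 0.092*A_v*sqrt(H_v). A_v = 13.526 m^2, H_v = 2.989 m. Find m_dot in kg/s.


sqrt(H_v) = 1.7289
m_dot = 0.092 * 13.526 * 1.7289 = 2.1514 kg/s

2.1514 kg/s


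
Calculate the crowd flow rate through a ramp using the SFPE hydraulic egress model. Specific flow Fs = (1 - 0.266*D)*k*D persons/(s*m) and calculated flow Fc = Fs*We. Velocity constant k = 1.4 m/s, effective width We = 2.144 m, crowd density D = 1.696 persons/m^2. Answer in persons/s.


1 - 0.266*D = 1 - 0.266*1.696 = 0.54886
Fs = 0.54886 * 1.4 * 1.696 = 1.3032 persons/(s*m)
Fc = 1.3032 * 2.144 = 2.7941 persons/s

2.7941 persons/s


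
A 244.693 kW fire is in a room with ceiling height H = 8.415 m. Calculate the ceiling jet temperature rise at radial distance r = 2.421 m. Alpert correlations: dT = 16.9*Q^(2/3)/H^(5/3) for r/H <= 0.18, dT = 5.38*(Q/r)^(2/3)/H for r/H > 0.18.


r/H = 2.421 / 8.415 = 0.28770
r/H > 0.18, so dT = 5.38*(Q/r)^(2/3)/H
Q/r = 101.07
(Q/r)^(2/3) = 21.698
dT = 5.38 * 21.698 / 8.415 = 13.872 K

13.872 K


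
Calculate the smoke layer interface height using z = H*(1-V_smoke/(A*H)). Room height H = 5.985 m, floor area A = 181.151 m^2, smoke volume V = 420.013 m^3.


V/(A*H) = 0.38740
1 - 0.38740 = 0.61260
z = 5.985 * 0.61260 = 3.6664 m

3.6664 m


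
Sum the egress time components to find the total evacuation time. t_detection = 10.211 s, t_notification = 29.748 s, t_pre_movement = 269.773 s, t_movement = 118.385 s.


Total = 10.211 + 29.748 + 269.773 + 118.385 = 428.117 s

428.117 s


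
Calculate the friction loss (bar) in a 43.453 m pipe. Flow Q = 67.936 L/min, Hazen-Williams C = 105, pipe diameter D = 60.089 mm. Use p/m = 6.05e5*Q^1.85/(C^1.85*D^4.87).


Q^1.85 = 2451.2
C^1.85 = 5485.3
D^4.87 = 4.5997e+08
p/m = 0.00058777 bar/m
p_total = 0.00058777 * 43.453 = 0.025540 bar

0.025540 bar


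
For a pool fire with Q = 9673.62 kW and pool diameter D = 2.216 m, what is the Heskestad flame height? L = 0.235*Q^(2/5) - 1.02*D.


Q^(2/5) = 39.286
0.235 * Q^(2/5) = 9.2322
1.02 * D = 2.2603
L = 6.9718 m

6.9718 m


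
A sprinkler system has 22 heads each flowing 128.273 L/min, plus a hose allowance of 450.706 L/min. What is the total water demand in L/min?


Sprinkler demand = 22 * 128.273 = 2822.006 L/min
Total = 2822.006 + 450.706 = 3272.712 L/min

3272.712 L/min


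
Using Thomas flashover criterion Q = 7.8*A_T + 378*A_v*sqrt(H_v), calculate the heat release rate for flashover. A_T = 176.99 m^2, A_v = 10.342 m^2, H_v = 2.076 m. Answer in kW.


7.8*A_T = 1380.522
sqrt(H_v) = 1.4408
378*A_v*sqrt(H_v) = 5632.6
Q = 1380.522 + 5632.6 = 7013.1 kW

7013.1 kW


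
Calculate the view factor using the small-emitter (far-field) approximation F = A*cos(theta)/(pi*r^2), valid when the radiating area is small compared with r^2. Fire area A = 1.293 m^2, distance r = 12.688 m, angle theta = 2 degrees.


cos(2 deg) = 0.99939
pi*r^2 = 505.75
F = 1.293 * 0.99939 / 505.75 = 0.0025550

0.0025550


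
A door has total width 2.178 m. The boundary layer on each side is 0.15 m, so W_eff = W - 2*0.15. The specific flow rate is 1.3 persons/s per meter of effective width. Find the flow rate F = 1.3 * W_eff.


W_eff = 2.178 - 0.30 = 1.878 m
F = 1.3 * 1.878 = 2.4414 persons/s

2.4414 persons/s


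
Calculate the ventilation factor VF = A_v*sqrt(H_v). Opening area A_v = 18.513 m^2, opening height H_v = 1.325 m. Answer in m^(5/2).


sqrt(H_v) = 1.1511
VF = 18.513 * 1.1511 = 21.310 m^(5/2)

21.310 m^(5/2)


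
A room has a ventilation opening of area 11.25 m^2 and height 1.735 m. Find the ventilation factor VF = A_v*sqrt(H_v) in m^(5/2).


sqrt(H_v) = 1.3172
VF = 11.25 * 1.3172 = 14.818 m^(5/2)

14.818 m^(5/2)


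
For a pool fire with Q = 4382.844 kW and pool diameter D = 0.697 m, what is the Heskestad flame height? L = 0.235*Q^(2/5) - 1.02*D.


Q^(2/5) = 28.622
0.235 * Q^(2/5) = 6.7262
1.02 * D = 0.71094
L = 6.0153 m

6.0153 m


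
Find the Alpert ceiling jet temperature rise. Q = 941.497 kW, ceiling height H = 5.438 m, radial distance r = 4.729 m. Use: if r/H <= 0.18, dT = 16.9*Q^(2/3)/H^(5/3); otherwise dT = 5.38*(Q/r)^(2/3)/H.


r/H = 4.729 / 5.438 = 0.86962
r/H > 0.18, so dT = 5.38*(Q/r)^(2/3)/H
Q/r = 199.09
(Q/r)^(2/3) = 34.096
dT = 5.38 * 34.096 / 5.438 = 33.732 K

33.732 K


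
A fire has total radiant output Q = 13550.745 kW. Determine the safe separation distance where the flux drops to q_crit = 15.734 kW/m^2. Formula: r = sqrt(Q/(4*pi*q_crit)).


4*pi*q_crit = 197.72
Q/(4*pi*q_crit) = 68.535
r = sqrt(68.535) = 8.2786 m

8.2786 m


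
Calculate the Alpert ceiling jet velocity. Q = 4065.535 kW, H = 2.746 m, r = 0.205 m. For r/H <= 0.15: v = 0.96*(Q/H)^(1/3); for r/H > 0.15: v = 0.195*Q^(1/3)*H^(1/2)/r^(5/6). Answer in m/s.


r/H = 0.205 / 2.746 = 0.074654
r/H <= 0.15, so v = 0.96*(Q/H)^(1/3)
Q/H = 1480.5
(Q/H)^(1/3) = 11.397
v = 0.96 * 11.397 = 10.942 m/s

10.942 m/s


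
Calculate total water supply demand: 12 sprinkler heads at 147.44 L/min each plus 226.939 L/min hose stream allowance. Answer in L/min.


Sprinkler demand = 12 * 147.44 = 1769.28 L/min
Total = 1769.28 + 226.939 = 1996.219 L/min

1996.219 L/min


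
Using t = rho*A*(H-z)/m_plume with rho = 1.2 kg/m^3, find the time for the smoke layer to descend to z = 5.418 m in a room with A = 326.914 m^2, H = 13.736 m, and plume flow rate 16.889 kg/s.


H - z = 8.318 m
t = 1.2 * 326.914 * 8.318 / 16.889 = 193.21 s

193.21 s


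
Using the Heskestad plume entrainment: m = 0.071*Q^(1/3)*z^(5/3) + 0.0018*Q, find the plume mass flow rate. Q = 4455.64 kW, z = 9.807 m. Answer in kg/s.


Q^(1/3) = 16.455
z^(5/3) = 44.932
First term = 0.071 * 16.455 * 44.932 = 52.495
Second term = 0.0018 * 4455.64 = 8.0202
m = 60.516 kg/s

60.516 kg/s


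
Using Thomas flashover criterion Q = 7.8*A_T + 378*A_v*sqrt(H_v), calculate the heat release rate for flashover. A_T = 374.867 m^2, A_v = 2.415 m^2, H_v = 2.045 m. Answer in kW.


7.8*A_T = 2924.0
sqrt(H_v) = 1.4300
378*A_v*sqrt(H_v) = 1305.4
Q = 2924.0 + 1305.4 = 4229.4 kW

4229.4 kW


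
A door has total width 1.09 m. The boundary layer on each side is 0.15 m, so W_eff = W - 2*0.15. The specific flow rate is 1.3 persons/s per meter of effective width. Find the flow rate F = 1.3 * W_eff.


W_eff = 1.09 - 0.30 = 0.79 m
F = 1.3 * 0.79 = 1.027 persons/s

1.027 persons/s


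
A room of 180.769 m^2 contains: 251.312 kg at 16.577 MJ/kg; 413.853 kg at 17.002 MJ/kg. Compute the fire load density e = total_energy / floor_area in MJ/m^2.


Total energy = 251.312*16.577 + 413.853*17.002
= 4165.999 + 7036.329
= 11202.33 MJ
e = 11202.33 / 180.769 = 61.970 MJ/m^2

61.970 MJ/m^2


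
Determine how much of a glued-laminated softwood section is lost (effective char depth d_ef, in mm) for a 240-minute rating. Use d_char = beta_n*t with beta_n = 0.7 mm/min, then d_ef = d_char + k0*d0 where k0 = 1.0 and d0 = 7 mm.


d_char = 0.7 * 240 = 168 mm
d_ef = 168 + 1.0*7 = 175 mm

175 mm


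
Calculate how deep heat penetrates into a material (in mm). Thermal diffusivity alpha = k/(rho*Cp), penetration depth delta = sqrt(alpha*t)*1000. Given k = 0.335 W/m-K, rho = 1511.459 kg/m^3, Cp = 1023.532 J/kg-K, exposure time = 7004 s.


alpha = 0.335 / (1511.459 * 1023.532) = 2.1654e-07 m^2/s
alpha * t = 0.0015167
delta = sqrt(0.0015167) * 1000 = 38.945 mm

38.945 mm


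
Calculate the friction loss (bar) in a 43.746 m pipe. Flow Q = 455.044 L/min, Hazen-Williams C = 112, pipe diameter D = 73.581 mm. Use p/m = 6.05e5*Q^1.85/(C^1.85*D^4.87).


Q^1.85 = 82680
C^1.85 = 6180.9
D^4.87 = 1.2335e+09
p/m = 0.0065607 bar/m
p_total = 0.0065607 * 43.746 = 0.28701 bar

0.28701 bar


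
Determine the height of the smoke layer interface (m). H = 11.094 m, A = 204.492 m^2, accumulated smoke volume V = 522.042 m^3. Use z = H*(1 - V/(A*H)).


V/(A*H) = 0.23011
1 - 0.23011 = 0.76989
z = 11.094 * 0.76989 = 8.5411 m

8.5411 m


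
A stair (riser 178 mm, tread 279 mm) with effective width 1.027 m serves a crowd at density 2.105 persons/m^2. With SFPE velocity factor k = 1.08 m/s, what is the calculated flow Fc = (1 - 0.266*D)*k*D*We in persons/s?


1 - 0.266*D = 1 - 0.266*2.105 = 0.44007
Fs = 0.44007 * 1.08 * 2.105 = 1.0005 persons/(s*m)
Fc = 1.0005 * 1.027 = 1.0275 persons/s

1.0275 persons/s


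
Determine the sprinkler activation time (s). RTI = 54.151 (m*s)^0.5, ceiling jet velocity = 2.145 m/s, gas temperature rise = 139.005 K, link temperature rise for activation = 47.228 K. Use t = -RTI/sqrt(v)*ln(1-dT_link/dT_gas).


dT_link/dT_gas = 0.33976
ln(1 - 0.33976) = -0.41515
t = -54.151 / sqrt(2.145) * -0.41515 = 15.350 s

15.350 s


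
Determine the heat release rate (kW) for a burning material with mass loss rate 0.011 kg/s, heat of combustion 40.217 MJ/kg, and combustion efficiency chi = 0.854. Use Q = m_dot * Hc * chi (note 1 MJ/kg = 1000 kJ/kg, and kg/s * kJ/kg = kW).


Hc = 40.217 MJ/kg = 40.217 * 1000 kJ/kg = 40217 kJ/kg
Q = 0.011 kg/s * 40217 kJ/kg * 0.854 = 377.80 kW

377.80 kW


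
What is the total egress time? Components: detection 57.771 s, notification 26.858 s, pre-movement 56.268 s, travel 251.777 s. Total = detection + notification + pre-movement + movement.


Total = 57.771 + 26.858 + 56.268 + 251.777 = 392.674 s

392.674 s


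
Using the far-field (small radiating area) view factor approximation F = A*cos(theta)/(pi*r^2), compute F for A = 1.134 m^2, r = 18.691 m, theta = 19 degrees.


cos(19 deg) = 0.94552
pi*r^2 = 1097.5
F = 1.134 * 0.94552 / 1097.5 = 0.00097694

0.00097694


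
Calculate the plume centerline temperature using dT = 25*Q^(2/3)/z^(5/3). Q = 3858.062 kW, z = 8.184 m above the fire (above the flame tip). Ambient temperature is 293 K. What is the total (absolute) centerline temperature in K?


Q^(2/3) = 245.99
z^(5/3) = 33.236
dT = 25 * 245.99 / 33.236 = 185.03 K
T = 293 + 185.03 = 478.03 K

478.03 K


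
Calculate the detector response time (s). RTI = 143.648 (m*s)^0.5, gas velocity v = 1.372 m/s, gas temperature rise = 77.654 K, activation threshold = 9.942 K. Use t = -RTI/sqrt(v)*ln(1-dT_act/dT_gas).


dT_act/dT_gas = 0.12803
ln(1 - 0.12803) = -0.13700
t = -143.648 / sqrt(1.372) * -0.13700 = 16.801 s

16.801 s


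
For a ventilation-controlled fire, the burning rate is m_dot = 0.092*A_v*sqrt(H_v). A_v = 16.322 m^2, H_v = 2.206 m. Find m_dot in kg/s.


sqrt(H_v) = 1.4853
m_dot = 0.092 * 16.322 * 1.4853 = 2.2303 kg/s

2.2303 kg/s


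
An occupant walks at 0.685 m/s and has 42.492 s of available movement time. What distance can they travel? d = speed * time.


d = 0.685 * 42.492 = 29.107 m

29.107 m


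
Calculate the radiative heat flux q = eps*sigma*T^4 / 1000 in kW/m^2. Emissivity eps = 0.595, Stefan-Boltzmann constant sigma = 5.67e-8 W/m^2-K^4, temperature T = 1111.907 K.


T^4 = 1.5285e+12
q = 0.595 * 5.67e-8 * 1.5285e+12 / 1000 = 51.567 kW/m^2

51.567 kW/m^2


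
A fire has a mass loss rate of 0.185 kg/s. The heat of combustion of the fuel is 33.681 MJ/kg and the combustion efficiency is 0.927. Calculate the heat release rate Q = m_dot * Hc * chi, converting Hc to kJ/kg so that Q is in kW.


Hc = 33.681 MJ/kg = 33.681 * 1000 kJ/kg = 33681 kJ/kg
Q = 0.185 kg/s * 33681 kJ/kg * 0.927 = 5776.1 kW

5776.1 kW


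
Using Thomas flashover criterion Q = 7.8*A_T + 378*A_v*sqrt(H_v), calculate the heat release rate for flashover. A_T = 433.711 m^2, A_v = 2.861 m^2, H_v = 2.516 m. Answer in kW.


7.8*A_T = 3382.9
sqrt(H_v) = 1.5862
378*A_v*sqrt(H_v) = 1715.4
Q = 3382.9 + 1715.4 = 5098.3 kW

5098.3 kW


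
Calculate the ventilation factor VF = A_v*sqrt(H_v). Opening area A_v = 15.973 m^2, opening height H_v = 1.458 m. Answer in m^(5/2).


sqrt(H_v) = 1.2075
VF = 15.973 * 1.2075 = 19.287 m^(5/2)

19.287 m^(5/2)


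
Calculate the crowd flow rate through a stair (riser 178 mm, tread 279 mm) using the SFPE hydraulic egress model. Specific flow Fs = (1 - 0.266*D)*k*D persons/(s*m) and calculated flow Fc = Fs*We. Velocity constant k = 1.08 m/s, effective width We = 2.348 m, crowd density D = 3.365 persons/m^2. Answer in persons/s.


1 - 0.266*D = 1 - 0.266*3.365 = 0.10491
Fs = 0.10491 * 1.08 * 3.365 = 0.38126 persons/(s*m)
Fc = 0.38126 * 2.348 = 0.89521 persons/s

0.89521 persons/s


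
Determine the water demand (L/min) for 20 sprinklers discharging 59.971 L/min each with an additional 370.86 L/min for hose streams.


Sprinkler demand = 20 * 59.971 = 1199.42 L/min
Total = 1199.42 + 370.86 = 1570.28 L/min

1570.28 L/min


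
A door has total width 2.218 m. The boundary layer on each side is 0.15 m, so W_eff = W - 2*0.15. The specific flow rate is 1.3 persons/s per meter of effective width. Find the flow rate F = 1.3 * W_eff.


W_eff = 2.218 - 0.30 = 1.918 m
F = 1.3 * 1.918 = 2.4934 persons/s

2.4934 persons/s


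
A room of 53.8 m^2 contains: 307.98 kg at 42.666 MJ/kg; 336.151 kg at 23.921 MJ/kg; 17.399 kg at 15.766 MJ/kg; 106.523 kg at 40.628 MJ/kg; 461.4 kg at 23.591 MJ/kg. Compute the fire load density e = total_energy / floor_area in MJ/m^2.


Total energy = 307.98*42.666 + 336.151*23.921 + 17.399*15.766 + 106.523*40.628 + 461.4*23.591
= 13140.27 + 8041.068 + 274.3126 + 4327.816 + 10884.89
= 36668.36 MJ
e = 36668.36 / 53.8 = 681.57 MJ/m^2

681.57 MJ/m^2


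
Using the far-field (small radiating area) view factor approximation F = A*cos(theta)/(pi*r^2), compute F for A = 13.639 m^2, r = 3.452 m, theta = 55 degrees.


cos(55 deg) = 0.57358
pi*r^2 = 37.436
F = 13.639 * 0.57358 / 37.436 = 0.20897

0.20897


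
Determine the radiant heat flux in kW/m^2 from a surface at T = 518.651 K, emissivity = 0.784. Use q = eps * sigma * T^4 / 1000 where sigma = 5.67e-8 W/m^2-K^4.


T^4 = 7.2360e+10
q = 0.784 * 5.67e-8 * 7.2360e+10 / 1000 = 3.2166 kW/m^2

3.2166 kW/m^2


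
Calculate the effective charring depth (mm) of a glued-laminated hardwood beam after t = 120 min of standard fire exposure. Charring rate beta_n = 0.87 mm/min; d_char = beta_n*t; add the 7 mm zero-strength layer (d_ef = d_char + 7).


d_char = 0.87 * 120 = 104.4 mm
d_ef = 104.4 + 1.0*7 = 111.4 mm

111.4 mm


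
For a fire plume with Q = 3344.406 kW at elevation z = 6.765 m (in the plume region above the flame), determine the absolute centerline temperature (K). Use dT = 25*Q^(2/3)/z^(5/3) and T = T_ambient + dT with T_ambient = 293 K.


Q^(2/3) = 223.64
z^(5/3) = 24.198
dT = 25 * 223.64 / 24.198 = 231.05 K
T = 293 + 231.05 = 524.05 K

524.05 K


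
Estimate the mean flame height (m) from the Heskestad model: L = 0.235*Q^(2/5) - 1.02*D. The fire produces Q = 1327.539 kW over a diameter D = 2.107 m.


Q^(2/5) = 17.751
0.235 * Q^(2/5) = 4.1714
1.02 * D = 2.1491
L = 2.0223 m

2.0223 m


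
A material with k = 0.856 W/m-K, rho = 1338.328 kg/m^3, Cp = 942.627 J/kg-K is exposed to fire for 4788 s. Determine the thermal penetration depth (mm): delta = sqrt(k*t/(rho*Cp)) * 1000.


alpha = 0.856 / (1338.328 * 942.627) = 6.7853e-07 m^2/s
alpha * t = 0.0032488
delta = sqrt(0.0032488) * 1000 = 56.998 mm

56.998 mm


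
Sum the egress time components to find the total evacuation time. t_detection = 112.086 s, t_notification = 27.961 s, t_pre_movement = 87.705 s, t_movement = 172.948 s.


Total = 112.086 + 27.961 + 87.705 + 172.948 = 400.7 s

400.7 s


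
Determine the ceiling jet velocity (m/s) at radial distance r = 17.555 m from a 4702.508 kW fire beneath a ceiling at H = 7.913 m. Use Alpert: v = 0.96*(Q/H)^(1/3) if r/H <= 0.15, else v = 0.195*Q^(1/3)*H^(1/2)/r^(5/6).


r/H = 17.555 / 7.913 = 2.2185
r/H > 0.15, so v = 0.195*Q^(1/3)*H^(1/2)/r^(5/6)
Q^(1/3) = 16.754
H^(1/2) = 2.8130
r^(5/6) = 10.889
v = 0.195 * 16.754 * 2.8130 / 10.889 = 0.84395 m/s

0.84395 m/s


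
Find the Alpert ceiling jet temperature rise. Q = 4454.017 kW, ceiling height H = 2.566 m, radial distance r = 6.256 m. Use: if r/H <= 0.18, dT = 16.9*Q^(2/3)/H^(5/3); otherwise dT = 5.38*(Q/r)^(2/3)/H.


r/H = 6.256 / 2.566 = 2.4380
r/H > 0.18, so dT = 5.38*(Q/r)^(2/3)/H
Q/r = 711.96
(Q/r)^(2/3) = 79.733
dT = 5.38 * 79.733 / 2.566 = 167.17 K

167.17 K


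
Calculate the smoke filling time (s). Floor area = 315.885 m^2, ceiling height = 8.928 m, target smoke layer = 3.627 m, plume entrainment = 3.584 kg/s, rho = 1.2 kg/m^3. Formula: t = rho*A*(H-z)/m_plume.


H - z = 5.301 m
t = 1.2 * 315.885 * 5.301 / 3.584 = 560.66 s

560.66 s


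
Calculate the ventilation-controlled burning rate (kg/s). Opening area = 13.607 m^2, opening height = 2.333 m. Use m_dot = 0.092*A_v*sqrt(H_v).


sqrt(H_v) = 1.5274
m_dot = 0.092 * 13.607 * 1.5274 = 1.9121 kg/s

1.9121 kg/s


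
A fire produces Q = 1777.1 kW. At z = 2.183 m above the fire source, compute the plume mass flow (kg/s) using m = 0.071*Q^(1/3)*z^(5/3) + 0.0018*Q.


Q^(1/3) = 12.113
z^(5/3) = 3.6736
First term = 0.071 * 12.113 * 3.6736 = 3.1593
Second term = 0.0018 * 1777.1 = 3.1988
m = 6.3580 kg/s

6.3580 kg/s


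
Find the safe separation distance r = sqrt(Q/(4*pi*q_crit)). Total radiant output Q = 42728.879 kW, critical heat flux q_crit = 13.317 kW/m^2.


4*pi*q_crit = 167.35
Q/(4*pi*q_crit) = 255.33
r = sqrt(255.33) = 15.979 m

15.979 m


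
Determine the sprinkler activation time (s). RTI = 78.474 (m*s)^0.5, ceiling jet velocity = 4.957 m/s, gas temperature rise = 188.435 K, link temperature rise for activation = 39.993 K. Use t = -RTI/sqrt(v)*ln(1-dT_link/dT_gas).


dT_link/dT_gas = 0.21224
ln(1 - 0.21224) = -0.23856
t = -78.474 / sqrt(4.957) * -0.23856 = 8.4084 s

8.4084 s


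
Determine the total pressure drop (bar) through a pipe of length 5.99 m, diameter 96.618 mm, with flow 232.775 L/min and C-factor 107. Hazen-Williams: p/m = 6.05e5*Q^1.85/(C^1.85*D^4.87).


Q^1.85 = 23924
C^1.85 = 5680.2
D^4.87 = 4.6476e+09
p/m = 0.00054827 bar/m
p_total = 0.00054827 * 5.99 = 0.0032841 bar

0.0032841 bar


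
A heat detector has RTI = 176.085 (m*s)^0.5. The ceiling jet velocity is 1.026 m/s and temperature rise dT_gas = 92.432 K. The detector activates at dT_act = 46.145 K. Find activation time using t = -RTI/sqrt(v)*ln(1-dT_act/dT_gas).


dT_act/dT_gas = 0.49923
ln(1 - 0.49923) = -0.69161
t = -176.085 / sqrt(1.026) * -0.69161 = 120.23 s

120.23 s


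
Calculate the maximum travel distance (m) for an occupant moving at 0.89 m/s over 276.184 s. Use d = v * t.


d = 0.89 * 276.184 = 245.80 m

245.80 m


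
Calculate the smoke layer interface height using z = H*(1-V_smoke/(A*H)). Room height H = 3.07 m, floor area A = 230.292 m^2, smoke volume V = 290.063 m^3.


V/(A*H) = 0.41028
1 - 0.41028 = 0.58972
z = 3.07 * 0.58972 = 1.8105 m

1.8105 m


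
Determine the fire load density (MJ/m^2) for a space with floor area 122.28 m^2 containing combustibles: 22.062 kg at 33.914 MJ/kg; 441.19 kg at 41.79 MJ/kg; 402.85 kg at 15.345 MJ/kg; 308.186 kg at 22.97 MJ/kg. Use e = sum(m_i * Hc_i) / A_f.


Total energy = 22.062*33.914 + 441.19*41.79 + 402.85*15.345 + 308.186*22.97
= 748.2107 + 18437.33 + 6181.733 + 7079.032
= 32446.31 MJ
e = 32446.31 / 122.28 = 265.34 MJ/m^2

265.34 MJ/m^2


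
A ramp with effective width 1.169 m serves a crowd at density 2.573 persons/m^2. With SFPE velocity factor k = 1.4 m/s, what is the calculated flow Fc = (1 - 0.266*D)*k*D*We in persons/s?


1 - 0.266*D = 1 - 0.266*2.573 = 0.31558
Fs = 0.31558 * 1.4 * 2.573 = 1.1368 persons/(s*m)
Fc = 1.1368 * 1.169 = 1.3289 persons/s

1.3289 persons/s


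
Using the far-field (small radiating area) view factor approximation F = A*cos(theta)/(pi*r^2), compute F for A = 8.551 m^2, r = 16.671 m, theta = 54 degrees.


cos(54 deg) = 0.58779
pi*r^2 = 873.12
F = 8.551 * 0.58779 / 873.12 = 0.0057566

0.0057566


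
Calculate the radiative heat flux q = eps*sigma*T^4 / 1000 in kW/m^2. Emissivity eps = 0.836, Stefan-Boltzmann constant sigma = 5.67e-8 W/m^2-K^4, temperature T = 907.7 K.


T^4 = 6.7884e+11
q = 0.836 * 5.67e-8 * 6.7884e+11 / 1000 = 32.178 kW/m^2

32.178 kW/m^2


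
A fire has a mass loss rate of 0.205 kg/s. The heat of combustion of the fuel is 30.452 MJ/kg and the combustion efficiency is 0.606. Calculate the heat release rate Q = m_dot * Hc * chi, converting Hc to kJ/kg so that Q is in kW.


Hc = 30.452 MJ/kg = 30.452 * 1000 kJ/kg = 30452 kJ/kg
Q = 0.205 kg/s * 30452 kJ/kg * 0.606 = 3783.1 kW

3783.1 kW


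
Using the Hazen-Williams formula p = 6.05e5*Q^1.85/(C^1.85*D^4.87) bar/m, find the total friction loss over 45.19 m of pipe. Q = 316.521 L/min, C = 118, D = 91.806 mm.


Q^1.85 = 42242
C^1.85 = 6807.4
D^4.87 = 3.6239e+09
p/m = 0.0010359 bar/m
p_total = 0.0010359 * 45.19 = 0.046814 bar

0.046814 bar


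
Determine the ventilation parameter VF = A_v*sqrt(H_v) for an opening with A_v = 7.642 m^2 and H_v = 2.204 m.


sqrt(H_v) = 1.4846
VF = 7.642 * 1.4846 = 11.345 m^(5/2)

11.345 m^(5/2)


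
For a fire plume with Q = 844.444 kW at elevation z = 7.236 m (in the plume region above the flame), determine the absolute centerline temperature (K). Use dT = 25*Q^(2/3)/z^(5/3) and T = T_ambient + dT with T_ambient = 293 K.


Q^(2/3) = 89.340
z^(5/3) = 27.071
dT = 25 * 89.340 / 27.071 = 82.507 K
T = 293 + 82.507 = 375.51 K

375.51 K


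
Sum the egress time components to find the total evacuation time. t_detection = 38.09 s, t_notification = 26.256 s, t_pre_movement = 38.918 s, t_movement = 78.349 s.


Total = 38.09 + 26.256 + 38.918 + 78.349 = 181.613 s

181.613 s


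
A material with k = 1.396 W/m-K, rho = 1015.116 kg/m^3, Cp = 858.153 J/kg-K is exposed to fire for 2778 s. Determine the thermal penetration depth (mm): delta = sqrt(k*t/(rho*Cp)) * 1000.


alpha = 1.396 / (1015.116 * 858.153) = 1.6025e-06 m^2/s
alpha * t = 0.0044518
delta = sqrt(0.0044518) * 1000 = 66.722 mm

66.722 mm


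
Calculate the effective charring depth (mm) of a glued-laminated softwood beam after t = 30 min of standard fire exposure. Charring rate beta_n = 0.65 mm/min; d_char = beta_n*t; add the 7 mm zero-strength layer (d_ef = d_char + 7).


d_char = 0.65 * 30 = 19.5 mm
d_ef = 19.5 + 1.0*7 = 26.5 mm

26.5 mm


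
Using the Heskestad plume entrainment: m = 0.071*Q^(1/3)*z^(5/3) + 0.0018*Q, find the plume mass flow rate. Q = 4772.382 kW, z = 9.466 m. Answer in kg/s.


Q^(1/3) = 16.836
z^(5/3) = 42.359
First term = 0.071 * 16.836 * 42.359 = 50.635
Second term = 0.0018 * 4772.382 = 8.5903
m = 59.225 kg/s

59.225 kg/s


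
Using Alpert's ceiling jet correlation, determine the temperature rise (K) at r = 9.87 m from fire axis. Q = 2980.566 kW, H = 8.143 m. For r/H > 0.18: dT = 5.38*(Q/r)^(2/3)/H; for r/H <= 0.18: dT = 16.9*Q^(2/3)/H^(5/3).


r/H = 9.87 / 8.143 = 1.2121
r/H > 0.18, so dT = 5.38*(Q/r)^(2/3)/H
Q/r = 301.98
(Q/r)^(2/3) = 45.011
dT = 5.38 * 45.011 / 8.143 = 29.738 K

29.738 K


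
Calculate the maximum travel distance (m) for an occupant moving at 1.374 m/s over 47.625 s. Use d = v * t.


d = 1.374 * 47.625 = 65.437 m

65.437 m


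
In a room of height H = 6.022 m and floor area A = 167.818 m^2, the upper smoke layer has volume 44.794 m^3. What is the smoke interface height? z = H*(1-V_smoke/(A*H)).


V/(A*H) = 0.044324
1 - 0.044324 = 0.95568
z = 6.022 * 0.95568 = 5.7551 m

5.7551 m


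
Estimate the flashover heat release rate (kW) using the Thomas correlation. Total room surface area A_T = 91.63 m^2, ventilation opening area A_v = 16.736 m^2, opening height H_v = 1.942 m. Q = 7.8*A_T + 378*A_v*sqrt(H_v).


7.8*A_T = 714.714
sqrt(H_v) = 1.3936
378*A_v*sqrt(H_v) = 8815.9
Q = 714.714 + 8815.9 = 9530.6 kW

9530.6 kW


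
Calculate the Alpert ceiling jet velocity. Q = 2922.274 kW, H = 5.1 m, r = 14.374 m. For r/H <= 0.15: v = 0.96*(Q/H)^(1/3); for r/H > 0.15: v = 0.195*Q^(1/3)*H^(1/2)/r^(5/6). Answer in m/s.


r/H = 14.374 / 5.1 = 2.8184
r/H > 0.15, so v = 0.195*Q^(1/3)*H^(1/2)/r^(5/6)
Q^(1/3) = 14.297
H^(1/2) = 2.2583
r^(5/6) = 9.2182
v = 0.195 * 14.297 * 2.2583 / 9.2182 = 0.68299 m/s

0.68299 m/s


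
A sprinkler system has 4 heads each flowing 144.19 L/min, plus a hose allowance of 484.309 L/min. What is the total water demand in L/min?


Sprinkler demand = 4 * 144.19 = 576.76 L/min
Total = 576.76 + 484.309 = 1061.069 L/min

1061.069 L/min


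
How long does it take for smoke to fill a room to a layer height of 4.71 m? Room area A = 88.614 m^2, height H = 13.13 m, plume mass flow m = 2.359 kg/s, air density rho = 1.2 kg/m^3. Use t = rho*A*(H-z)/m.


H - z = 8.42 m
t = 1.2 * 88.614 * 8.42 / 2.359 = 379.55 s

379.55 s


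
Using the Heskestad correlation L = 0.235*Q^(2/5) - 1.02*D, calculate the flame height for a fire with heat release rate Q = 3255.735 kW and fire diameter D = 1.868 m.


Q^(2/5) = 25.413
0.235 * Q^(2/5) = 5.9721
1.02 * D = 1.9054
L = 4.0667 m

4.0667 m


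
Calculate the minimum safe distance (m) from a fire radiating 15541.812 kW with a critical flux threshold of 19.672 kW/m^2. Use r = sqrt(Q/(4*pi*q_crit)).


4*pi*q_crit = 247.21
Q/(4*pi*q_crit) = 62.870
r = sqrt(62.870) = 7.9291 m

7.9291 m


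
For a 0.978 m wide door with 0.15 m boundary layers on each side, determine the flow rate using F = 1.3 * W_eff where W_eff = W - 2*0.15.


W_eff = 0.978 - 0.30 = 0.678 m
F = 1.3 * 0.678 = 0.88140 persons/s

0.88140 persons/s


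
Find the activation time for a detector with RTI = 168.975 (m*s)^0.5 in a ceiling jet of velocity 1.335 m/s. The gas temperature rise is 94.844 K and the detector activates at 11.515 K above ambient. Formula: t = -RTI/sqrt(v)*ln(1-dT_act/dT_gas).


dT_act/dT_gas = 0.12141
ln(1 - 0.12141) = -0.12944
t = -168.975 / sqrt(1.335) * -0.12944 = 18.930 s

18.930 s


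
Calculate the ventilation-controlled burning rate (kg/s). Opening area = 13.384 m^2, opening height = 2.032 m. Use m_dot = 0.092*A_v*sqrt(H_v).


sqrt(H_v) = 1.4255
m_dot = 0.092 * 13.384 * 1.4255 = 1.7552 kg/s

1.7552 kg/s


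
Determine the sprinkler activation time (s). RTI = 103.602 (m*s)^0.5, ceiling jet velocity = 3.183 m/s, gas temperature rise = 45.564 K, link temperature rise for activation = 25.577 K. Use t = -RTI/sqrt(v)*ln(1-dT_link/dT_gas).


dT_link/dT_gas = 0.56134
ln(1 - 0.56134) = -0.82404
t = -103.602 / sqrt(3.183) * -0.82404 = 47.852 s

47.852 s


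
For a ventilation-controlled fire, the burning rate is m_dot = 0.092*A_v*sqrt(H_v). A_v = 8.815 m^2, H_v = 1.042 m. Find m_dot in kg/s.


sqrt(H_v) = 1.0208
m_dot = 0.092 * 8.815 * 1.0208 = 0.82784 kg/s

0.82784 kg/s


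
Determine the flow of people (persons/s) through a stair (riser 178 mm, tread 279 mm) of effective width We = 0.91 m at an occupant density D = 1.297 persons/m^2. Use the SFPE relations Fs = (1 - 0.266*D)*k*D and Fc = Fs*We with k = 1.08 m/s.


1 - 0.266*D = 1 - 0.266*1.297 = 0.65500
Fs = 0.65500 * 1.08 * 1.297 = 0.91749 persons/(s*m)
Fc = 0.91749 * 0.91 = 0.83492 persons/s

0.83492 persons/s


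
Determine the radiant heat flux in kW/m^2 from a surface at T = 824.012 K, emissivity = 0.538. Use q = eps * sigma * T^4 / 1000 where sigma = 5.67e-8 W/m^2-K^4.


T^4 = 4.6104e+11
q = 0.538 * 5.67e-8 * 4.6104e+11 / 1000 = 14.064 kW/m^2

14.064 kW/m^2


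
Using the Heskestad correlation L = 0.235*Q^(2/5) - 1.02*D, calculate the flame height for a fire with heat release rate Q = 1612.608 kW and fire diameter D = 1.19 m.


Q^(2/5) = 19.187
0.235 * Q^(2/5) = 4.5090
1.02 * D = 1.2138
L = 3.2952 m

3.2952 m


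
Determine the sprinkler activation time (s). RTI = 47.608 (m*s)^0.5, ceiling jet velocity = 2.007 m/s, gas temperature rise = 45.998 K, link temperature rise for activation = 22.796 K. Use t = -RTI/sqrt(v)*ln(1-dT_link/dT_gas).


dT_link/dT_gas = 0.49559
ln(1 - 0.49559) = -0.68436
t = -47.608 / sqrt(2.007) * -0.68436 = 22.998 s

22.998 s


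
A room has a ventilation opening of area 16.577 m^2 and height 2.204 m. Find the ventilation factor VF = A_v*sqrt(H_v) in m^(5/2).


sqrt(H_v) = 1.4846
VF = 16.577 * 1.4846 = 24.610 m^(5/2)

24.610 m^(5/2)


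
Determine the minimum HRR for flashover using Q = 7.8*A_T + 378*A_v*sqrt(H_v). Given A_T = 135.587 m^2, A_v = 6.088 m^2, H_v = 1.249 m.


7.8*A_T = 1057.6
sqrt(H_v) = 1.1176
378*A_v*sqrt(H_v) = 2571.9
Q = 1057.6 + 2571.9 = 3629.4 kW

3629.4 kW


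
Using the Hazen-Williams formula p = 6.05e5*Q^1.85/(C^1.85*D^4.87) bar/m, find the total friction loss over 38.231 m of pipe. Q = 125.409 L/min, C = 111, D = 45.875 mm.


Q^1.85 = 7619.2
C^1.85 = 6079.2
D^4.87 = 1.2356e+08
p/m = 0.0061368 bar/m
p_total = 0.0061368 * 38.231 = 0.23462 bar

0.23462 bar


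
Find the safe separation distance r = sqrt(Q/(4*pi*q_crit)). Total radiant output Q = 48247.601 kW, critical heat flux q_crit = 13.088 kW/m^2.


4*pi*q_crit = 164.47
Q/(4*pi*q_crit) = 293.35
r = sqrt(293.35) = 17.128 m

17.128 m


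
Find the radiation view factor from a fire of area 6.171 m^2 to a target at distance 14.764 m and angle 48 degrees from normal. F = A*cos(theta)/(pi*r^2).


cos(48 deg) = 0.66913
pi*r^2 = 684.79
F = 6.171 * 0.66913 / 684.79 = 0.0060299

0.0060299


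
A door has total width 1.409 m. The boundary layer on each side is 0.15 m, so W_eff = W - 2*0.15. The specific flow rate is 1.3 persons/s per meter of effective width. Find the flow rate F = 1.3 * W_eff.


W_eff = 1.409 - 0.30 = 1.109 m
F = 1.3 * 1.109 = 1.4417 persons/s

1.4417 persons/s


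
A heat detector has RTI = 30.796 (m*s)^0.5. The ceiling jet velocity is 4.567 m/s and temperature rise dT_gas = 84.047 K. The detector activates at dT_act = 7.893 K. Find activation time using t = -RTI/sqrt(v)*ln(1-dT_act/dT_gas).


dT_act/dT_gas = 0.093912
ln(1 - 0.093912) = -0.098619
t = -30.796 / sqrt(4.567) * -0.098619 = 1.4211 s

1.4211 s


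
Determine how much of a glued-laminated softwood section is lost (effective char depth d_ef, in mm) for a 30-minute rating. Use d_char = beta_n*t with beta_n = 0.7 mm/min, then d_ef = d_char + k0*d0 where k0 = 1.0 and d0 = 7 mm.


d_char = 0.7 * 30 = 21 mm
d_ef = 21 + 1.0*7 = 28 mm

28 mm


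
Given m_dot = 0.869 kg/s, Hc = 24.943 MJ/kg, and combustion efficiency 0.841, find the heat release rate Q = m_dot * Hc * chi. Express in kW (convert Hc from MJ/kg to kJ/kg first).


Hc = 24.943 MJ/kg = 24.943 * 1000 kJ/kg = 24943 kJ/kg
Q = 0.869 kg/s * 24943 kJ/kg * 0.841 = 18229 kW

18229 kW
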